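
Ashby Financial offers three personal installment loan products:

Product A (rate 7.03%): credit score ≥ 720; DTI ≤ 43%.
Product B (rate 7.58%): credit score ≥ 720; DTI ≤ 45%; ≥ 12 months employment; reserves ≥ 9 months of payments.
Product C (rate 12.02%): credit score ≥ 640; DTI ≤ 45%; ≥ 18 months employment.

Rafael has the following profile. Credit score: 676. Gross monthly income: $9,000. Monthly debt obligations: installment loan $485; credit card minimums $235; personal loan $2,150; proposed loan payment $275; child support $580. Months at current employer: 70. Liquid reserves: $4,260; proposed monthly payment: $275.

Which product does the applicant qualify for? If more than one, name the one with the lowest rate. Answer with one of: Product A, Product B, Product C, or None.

Total debts = (485 + 235 + 2,150 + 275 + 580) = 3,725; DTI = 3,725/9,000 = 41.4%.
Reserves = 4,260/275 = 15.5 months.
Product A: score 676 < 720; DTI 41.4% ≤ 43% → does not qualify.
Product B: score 676 < 720; DTI 41.4% ≤ 45%; employment 70 ≥ 12 mo; reserves 15.5 ≥ 9 mo → does not qualify.
Product C: score 676 ≥ 640; DTI 41.4% ≤ 45%; employment 70 ≥ 18 mo → qualifies.

Product C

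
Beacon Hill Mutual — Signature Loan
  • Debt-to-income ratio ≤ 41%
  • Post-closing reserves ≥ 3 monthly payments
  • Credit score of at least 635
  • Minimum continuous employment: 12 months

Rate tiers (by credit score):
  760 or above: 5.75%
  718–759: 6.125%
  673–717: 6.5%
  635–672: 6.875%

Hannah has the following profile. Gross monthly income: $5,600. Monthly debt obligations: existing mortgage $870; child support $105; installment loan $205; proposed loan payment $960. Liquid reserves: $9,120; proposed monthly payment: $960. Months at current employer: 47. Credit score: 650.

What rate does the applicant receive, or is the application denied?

Approved at 6.875%

Credit score 650 ≥ 635 (meets minimum)
Employment 47 ≥ 12 months
Total monthly debts = (870 + 105 + 205 + 960) = 2,140. DTI = 2,140/5,600 = 38.2% ≤ 41%
Liquid reserves cover 9,120/960 = 9.5 months — ≥ 3 required
All requirements met. Score 650 falls in the 635–672 tier → 6.875%.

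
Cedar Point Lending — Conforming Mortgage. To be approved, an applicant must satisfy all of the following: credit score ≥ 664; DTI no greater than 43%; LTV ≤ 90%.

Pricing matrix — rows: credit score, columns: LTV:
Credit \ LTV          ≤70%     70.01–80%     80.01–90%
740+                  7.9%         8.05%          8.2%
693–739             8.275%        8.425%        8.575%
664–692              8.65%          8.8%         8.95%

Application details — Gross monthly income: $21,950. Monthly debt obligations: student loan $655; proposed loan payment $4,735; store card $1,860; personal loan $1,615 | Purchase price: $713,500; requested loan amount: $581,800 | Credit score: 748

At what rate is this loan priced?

8.2%

Credit score 748 ≥ 664; Total monthly debts = (655 + 4,735 + 1,860 + 1,615) = 8,865. DTI = 8,865/21,950 = 40.4% ≤ 43%
Loan-to-value = 581,800/713,500 = 81.5% — pass (90% max)
Score 748 is in the 740+ band; LTV 81.5% is in the 80.01–90% band → 8.2%.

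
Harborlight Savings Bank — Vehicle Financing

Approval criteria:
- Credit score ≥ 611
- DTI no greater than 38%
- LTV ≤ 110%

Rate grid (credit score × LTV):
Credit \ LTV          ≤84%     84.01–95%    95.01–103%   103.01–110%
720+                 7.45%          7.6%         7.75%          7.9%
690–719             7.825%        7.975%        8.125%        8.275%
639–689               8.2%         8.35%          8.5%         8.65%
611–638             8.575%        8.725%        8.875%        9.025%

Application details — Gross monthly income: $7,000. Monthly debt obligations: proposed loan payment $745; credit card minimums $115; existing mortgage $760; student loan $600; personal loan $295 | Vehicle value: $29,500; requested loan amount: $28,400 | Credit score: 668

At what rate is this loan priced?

Credit score 668 ≥ 611; Total monthly debts = (745 + 115 + 760 + 600 + 295) = 2,515. DTI = 2,515/7,000 = 35.9% ≤ 38%
LTV = 28,400/29,500 = 96.3% ≤ 110%
Row: 668 falls in 639–689. Column: 96.3% falls in 95.01–103%. Rate = 8.5%.

8.5%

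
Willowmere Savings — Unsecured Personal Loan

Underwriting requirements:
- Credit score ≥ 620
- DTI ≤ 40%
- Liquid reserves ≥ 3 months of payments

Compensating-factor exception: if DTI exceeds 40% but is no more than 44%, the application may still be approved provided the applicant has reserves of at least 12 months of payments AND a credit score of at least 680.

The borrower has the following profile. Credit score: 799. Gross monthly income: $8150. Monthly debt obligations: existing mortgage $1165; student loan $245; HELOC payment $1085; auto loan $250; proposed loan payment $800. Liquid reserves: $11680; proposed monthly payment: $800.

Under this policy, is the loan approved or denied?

Credit score 799 ≥ 620 (meets base)
Total debts = (1,165 + 245 + 1,085 + 250 + 800) = 3,545. DTI = 3,545/8,150 = 43.5% > 40% — standard DTI limit exceeded.
Reserves: 11,680 ÷ 800 = 14.6 months (meets 3-month minimum)
43.5% falls in the override range (40%–44%), so the compensating-factor test applies.
Reserves 14.6 ≥ 12 months; credit score 799 ≥ 680.
Both compensating conditions met → exception applies.

Approved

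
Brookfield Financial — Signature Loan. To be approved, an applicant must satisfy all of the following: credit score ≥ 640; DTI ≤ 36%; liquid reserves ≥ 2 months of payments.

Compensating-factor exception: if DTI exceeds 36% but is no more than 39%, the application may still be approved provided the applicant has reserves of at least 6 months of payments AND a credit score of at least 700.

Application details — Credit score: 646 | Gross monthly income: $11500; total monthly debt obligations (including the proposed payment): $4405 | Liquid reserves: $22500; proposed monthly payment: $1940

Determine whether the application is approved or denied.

Denied

Credit score 646 ≥ 640 (meets base)
DTI = 4,405/11,500 = 38.3% > 36% — standard DTI limit exceeded.
Liquid reserves cover 22,500/1,940 = 11.6 months — ≥ 2 required
38.3% falls in the override range (36%–39%), so the compensating-factor test applies.
Reserves 11.6 ≥ 6 months; credit score 646 < 700.
Override conditions not both satisfied; exception does not apply.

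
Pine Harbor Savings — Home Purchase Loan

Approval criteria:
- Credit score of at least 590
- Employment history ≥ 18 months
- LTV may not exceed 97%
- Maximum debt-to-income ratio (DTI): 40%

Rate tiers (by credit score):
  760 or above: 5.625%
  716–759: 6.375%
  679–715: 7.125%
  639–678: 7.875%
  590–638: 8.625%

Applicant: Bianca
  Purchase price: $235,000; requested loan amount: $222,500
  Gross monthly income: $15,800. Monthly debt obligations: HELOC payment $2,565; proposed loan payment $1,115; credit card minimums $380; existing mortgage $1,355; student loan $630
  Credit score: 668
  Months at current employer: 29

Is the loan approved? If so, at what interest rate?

Approved at 7.875%

Credit score 668 ≥ 590 (meets minimum)
Total monthly debts = (2,565 + 1,115 + 380 + 1,355 + 630) = 6,045. Debt-to-income = 6,045/15,800 = 38.3% — meets 40% limit
Employment 29 ≥ 18 months
LTV: 222,500 ÷ 235,000 = 94.7%, within 97% cap
All requirements met. Score 668 falls in the 639–678 tier → 7.875%.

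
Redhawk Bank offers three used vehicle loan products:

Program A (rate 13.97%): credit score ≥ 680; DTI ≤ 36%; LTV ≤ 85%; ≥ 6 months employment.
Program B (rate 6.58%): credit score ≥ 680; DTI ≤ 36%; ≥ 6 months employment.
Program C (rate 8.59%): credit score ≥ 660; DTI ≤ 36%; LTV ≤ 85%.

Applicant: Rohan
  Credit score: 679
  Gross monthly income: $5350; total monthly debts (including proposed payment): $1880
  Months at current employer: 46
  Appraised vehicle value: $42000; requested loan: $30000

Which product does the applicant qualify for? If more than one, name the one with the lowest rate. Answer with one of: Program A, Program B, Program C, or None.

Program C

DTI = 1,880/5,350 = 35.1%.
LTV = 30,000/42,000 = 71.4%.
Program A: score 679 < 680; DTI 35.1% ≤ 36%; LTV 71.4% ≤ 85%; employment 46 ≥ 6 mo → does not qualify.
Program B: score 679 < 680; DTI 35.1% ≤ 36%; employment 46 ≥ 6 mo → does not qualify.
Program C: score 679 ≥ 660; DTI 35.1% ≤ 36%; LTV 71.4% ≤ 85% → qualifies.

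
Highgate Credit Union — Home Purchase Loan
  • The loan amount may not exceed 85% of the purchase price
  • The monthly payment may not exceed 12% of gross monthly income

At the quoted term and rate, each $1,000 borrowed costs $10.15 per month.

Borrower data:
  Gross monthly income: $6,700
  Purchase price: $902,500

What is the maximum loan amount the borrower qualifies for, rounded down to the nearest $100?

Payment cap: 12% × $6,700 = $804/month.
At $10.15 per $1,000, that supports 804/10.15 × 1,000 ≈ $79,211 → $79,200.
LTV cap: 85% × $902,500 = $767,125 → $767,100.
Binding constraint: payment-to-income.

$79,200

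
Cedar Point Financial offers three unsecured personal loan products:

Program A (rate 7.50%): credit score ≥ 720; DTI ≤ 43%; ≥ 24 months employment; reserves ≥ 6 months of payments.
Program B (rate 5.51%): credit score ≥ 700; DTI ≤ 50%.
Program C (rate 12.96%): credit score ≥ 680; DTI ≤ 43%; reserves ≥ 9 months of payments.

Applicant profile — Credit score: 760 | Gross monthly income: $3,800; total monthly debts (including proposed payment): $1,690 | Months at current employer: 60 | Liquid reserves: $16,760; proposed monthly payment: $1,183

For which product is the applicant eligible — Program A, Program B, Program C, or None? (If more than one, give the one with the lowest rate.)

Program B

DTI = 1,690/3,800 = 44.5%.
Reserves = 16,760/1,183 = 14.2 months.
Program A: score 760 ≥ 720; DTI 44.5% > 43%; employment 60 ≥ 24 mo; reserves 14.2 ≥ 6 mo → does not qualify.
Program B: score 760 ≥ 700; DTI 44.5% ≤ 50% → qualifies.
Program C: score 760 ≥ 680; DTI 44.5% > 43%; reserves 14.2 ≥ 9 mo → does not qualify.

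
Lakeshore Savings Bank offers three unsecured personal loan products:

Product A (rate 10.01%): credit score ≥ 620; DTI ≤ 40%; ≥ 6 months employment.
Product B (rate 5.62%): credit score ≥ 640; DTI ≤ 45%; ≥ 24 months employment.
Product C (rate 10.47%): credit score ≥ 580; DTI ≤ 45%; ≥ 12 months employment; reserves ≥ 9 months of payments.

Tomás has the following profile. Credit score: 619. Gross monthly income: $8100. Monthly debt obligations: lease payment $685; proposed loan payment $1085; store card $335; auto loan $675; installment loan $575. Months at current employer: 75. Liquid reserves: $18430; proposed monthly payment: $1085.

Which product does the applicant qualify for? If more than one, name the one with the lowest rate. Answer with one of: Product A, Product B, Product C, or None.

Total debts = (685 + 1,085 + 335 + 675 + 575) = 3,355; DTI = 3,355/8,100 = 41.4%.
Reserves = 18,430/1,085 = 17.0 months.
Product A: score 619 < 620; DTI 41.4% > 40%; employment 75 ≥ 6 mo → does not qualify.
Product B: score 619 < 640; DTI 41.4% ≤ 45%; employment 75 ≥ 24 mo → does not qualify.
Product C: score 619 ≥ 580; DTI 41.4% ≤ 45%; employment 75 ≥ 12 mo; reserves 17.0 ≥ 9 mo → qualifies.

Product C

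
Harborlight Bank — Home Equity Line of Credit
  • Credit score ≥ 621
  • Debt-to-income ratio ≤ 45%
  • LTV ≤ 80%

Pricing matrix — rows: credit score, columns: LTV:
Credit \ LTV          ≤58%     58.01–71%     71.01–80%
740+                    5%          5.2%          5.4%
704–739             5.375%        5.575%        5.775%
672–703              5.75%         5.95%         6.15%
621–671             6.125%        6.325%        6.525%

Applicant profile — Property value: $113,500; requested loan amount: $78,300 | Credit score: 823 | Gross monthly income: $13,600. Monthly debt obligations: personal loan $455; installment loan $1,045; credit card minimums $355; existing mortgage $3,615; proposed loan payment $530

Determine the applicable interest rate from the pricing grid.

Credit score 823 ≥ 621; Total monthly debts = (455 + 1,045 + 355 + 3,615 + 530) = 6,000. Debt-to-income = 6,000/13,600 = 44.1% — meets 45% limit
LTV: 78,300 ÷ 113,500 = 69%, within 80% cap
Credit 823 → row 740+; LTV 69% → column 58.01–71%. Grid cell → 5.2%.

5.2%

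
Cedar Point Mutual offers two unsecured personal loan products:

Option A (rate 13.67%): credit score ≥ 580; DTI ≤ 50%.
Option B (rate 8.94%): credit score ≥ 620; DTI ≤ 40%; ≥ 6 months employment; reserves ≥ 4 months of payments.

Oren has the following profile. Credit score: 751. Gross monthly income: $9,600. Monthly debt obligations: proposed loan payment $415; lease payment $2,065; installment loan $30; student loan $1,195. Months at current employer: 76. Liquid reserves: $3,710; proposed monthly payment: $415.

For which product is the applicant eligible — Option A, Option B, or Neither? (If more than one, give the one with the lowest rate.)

Option B

Total debts = (415 + 2,065 + 30 + 1,195) = 3,705; DTI = 3,705/9,600 = 38.6%.
Reserves = 3,710/415 = 8.9 months.
Option A: score 751 ≥ 580; DTI 38.6% ≤ 50% → qualifies.
Option B: score 751 ≥ 620; DTI 38.6% ≤ 40%; employment 76 ≥ 6 mo; reserves 8.9 ≥ 4 mo → qualifies.
Qualifying: Option A, Option B. Lowest rate is 8.94% → Option B.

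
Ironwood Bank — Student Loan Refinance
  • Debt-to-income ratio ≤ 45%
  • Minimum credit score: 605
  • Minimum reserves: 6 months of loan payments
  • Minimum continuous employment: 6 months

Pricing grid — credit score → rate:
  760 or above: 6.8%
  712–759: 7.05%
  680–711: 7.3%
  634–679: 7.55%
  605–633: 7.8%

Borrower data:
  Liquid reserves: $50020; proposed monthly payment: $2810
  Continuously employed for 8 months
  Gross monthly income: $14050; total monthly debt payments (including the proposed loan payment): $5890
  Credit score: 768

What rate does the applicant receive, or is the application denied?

Credit score 768 ≥ 605 (meets minimum)
Liquid reserves cover 50,020/2,810 = 17.8 months — ≥ 6 required
Employment 8 ≥ 6 months
Debt-to-income = 5,890/14,050 = 41.9% — meets 45% limit
All requirements met. Score 768 falls in the 760 or above tier → 6.8%.

Approved at 6.8%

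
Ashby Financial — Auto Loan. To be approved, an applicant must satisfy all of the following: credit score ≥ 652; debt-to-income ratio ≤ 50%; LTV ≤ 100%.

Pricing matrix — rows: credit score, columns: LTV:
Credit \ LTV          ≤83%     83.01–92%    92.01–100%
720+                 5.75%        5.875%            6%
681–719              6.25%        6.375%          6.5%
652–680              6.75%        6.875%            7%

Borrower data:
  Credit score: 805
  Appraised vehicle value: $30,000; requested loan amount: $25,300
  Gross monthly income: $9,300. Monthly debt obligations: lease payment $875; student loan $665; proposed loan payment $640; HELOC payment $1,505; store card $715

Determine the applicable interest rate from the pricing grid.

Credit score 805 ≥ 652; Total monthly debts = (875 + 665 + 640 + 1,505 + 715) = 4,400. DTI: 4,400 ÷ 9,300 = 47.3%, within the 50% cap
LTV = 25,300/30,000 = 84.3% ≤ 100%
Row: 805 falls in 720+. Column: 84.3% falls in 83.01–92%. Rate = 5.875%.

5.875%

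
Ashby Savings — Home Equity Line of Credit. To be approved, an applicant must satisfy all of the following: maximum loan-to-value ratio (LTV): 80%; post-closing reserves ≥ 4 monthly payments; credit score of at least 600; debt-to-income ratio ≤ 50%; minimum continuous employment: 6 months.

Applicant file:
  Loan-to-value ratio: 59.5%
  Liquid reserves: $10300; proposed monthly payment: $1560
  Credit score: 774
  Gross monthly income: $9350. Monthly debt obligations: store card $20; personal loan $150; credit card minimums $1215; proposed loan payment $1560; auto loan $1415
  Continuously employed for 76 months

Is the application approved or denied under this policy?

LTV 59.5% ≤ 80%
Liquid reserves cover 10,300/1,560 = 6.6 months — ≥ 4 required
Credit score 774 ≥ 600 (meets)
Total monthly debts = (20 + 150 + 1,215 + 1,560 + 1,415) = 4,360. DTI = 4,360/9,350 = 46.6% ≤ 50%
Employment 76 ≥ 6 months
All criteria satisfied.

Approved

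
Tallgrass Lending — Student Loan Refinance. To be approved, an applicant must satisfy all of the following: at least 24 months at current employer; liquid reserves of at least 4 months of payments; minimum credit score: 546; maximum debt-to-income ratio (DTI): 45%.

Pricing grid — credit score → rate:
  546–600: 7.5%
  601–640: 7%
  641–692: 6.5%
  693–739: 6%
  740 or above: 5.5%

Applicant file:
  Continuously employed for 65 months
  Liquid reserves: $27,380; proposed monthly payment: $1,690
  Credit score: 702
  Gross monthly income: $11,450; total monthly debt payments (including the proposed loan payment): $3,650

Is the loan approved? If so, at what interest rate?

Credit score 702 ≥ 546 (meets minimum)
Debt-to-income = 3,650/11,450 = 31.9% — meets 45% limit
Reserves: 27,380 ÷ 1,690 = 16.2 months (meets 4-month minimum)
Employment 65 ≥ 24 months
All requirements met. Score 702 falls in the 693–739 tier → 6%.

Approved at 6%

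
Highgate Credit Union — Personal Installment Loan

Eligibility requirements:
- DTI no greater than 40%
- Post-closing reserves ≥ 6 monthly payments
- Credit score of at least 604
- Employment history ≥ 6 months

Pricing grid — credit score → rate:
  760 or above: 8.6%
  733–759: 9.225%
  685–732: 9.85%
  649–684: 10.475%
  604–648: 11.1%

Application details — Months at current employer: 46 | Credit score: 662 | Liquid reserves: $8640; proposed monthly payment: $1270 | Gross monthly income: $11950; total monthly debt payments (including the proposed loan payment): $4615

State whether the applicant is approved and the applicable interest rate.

Approved at 10.475%

Credit score 662 ≥ 604 (meets minimum)
Reserves = 8,640/1,270 = 6.8 months ≥ 6
Employment 46 ≥ 6 months
DTI = 4,615/11,950 = 38.6% ≤ 40%
All requirements met. Score 662 falls in the 649–684 tier → 10.475%.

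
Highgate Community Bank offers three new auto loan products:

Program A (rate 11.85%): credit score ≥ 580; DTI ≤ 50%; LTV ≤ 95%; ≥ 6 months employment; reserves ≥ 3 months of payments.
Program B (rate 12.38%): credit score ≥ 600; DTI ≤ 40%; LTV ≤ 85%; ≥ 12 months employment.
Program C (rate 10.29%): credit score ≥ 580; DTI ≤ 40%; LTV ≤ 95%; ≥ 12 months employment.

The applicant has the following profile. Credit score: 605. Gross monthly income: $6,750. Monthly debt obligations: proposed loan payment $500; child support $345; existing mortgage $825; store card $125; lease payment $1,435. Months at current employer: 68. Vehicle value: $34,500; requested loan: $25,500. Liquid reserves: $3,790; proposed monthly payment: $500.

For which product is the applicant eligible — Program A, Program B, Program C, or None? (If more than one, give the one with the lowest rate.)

Program A

Total debts = (500 + 345 + 825 + 125 + 1,435) = 3,230; DTI = 3,230/6,750 = 47.9%.
LTV = 25,500/34,500 = 73.9%.
Reserves = 3,790/500 = 7.6 months.
Program A: score 605 ≥ 580; DTI 47.9% ≤ 50%; LTV 73.9% ≤ 95%; employment 68 ≥ 6 mo; reserves 7.6 ≥ 3 mo → qualifies.
Program B: score 605 ≥ 600; DTI 47.9% > 40%; LTV 73.9% ≤ 85%; employment 68 ≥ 12 mo → does not qualify.
Program C: score 605 ≥ 580; DTI 47.9% > 40%; LTV 73.9% ≤ 95%; employment 68 ≥ 12 mo → does not qualify.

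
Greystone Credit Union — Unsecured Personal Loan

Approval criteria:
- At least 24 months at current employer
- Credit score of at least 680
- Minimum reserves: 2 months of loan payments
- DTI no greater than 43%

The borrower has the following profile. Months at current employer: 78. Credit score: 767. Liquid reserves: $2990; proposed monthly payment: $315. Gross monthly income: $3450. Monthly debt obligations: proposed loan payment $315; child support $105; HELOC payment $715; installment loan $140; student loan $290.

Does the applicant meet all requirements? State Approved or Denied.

Denied

Employment 78 ≥ 24 months
Credit score 767 ≥ 680 (meets)
Liquid reserves cover 2,990/315 = 9.5 months — ≥ 2 required
Total monthly debts = (315 + 105 + 715 + 140 + 290) = 1,565. DTI: 1,565 ÷ 3,450 = 45.4%, exceeds the 43% cap
Fails on DTI.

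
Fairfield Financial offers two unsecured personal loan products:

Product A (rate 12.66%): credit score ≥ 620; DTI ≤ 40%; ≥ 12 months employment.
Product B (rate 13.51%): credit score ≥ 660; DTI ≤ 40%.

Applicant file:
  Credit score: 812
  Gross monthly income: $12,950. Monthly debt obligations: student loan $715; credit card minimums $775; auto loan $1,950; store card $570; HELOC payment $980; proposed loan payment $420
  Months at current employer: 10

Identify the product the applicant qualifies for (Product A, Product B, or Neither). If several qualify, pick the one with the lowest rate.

Total debts = (715 + 775 + 1,950 + 570 + 980 + 420) = 5,410; DTI = 5,410/12,950 = 41.8%.
Product A: score 812 ≥ 620; DTI 41.8% > 40%; employment 10 < 12 mo → does not qualify.
Product B: score 812 ≥ 660; DTI 41.8% > 40% → does not qualify.

Neither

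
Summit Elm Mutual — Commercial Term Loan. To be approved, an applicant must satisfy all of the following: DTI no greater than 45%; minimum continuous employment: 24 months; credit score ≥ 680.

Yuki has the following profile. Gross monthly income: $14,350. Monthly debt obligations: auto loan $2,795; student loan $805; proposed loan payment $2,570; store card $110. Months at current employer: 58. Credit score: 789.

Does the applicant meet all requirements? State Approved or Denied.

Approved

Total monthly debts = (2,795 + 805 + 2,570 + 110) = 6,280. Debt-to-income = 6,280/14,350 = 43.8% — meets 45% limit
Employment 58 ≥ 24 months
Credit score 789 ≥ 680 (meets)
All criteria satisfied.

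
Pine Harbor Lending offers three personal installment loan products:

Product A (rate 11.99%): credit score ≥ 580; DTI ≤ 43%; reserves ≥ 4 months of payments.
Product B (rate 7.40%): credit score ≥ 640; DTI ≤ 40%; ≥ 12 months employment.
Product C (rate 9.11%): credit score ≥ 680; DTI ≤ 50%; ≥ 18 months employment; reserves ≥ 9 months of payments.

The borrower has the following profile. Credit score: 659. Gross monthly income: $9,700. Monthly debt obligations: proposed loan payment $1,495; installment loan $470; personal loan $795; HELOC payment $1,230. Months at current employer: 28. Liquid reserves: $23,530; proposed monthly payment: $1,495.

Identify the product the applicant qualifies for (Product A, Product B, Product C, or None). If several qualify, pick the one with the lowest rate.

Product A

Total debts = (1,495 + 470 + 795 + 1,230) = 3,990; DTI = 3,990/9,700 = 41.1%.
Reserves = 23,530/1,495 = 15.7 months.
Product A: score 659 ≥ 580; DTI 41.1% ≤ 43%; reserves 15.7 ≥ 4 mo → qualifies.
Product B: score 659 ≥ 640; DTI 41.1% > 40%; employment 28 ≥ 12 mo → does not qualify.
Product C: score 659 < 680; DTI 41.1% ≤ 50%; employment 28 ≥ 18 mo; reserves 15.7 ≥ 9 mo → does not qualify.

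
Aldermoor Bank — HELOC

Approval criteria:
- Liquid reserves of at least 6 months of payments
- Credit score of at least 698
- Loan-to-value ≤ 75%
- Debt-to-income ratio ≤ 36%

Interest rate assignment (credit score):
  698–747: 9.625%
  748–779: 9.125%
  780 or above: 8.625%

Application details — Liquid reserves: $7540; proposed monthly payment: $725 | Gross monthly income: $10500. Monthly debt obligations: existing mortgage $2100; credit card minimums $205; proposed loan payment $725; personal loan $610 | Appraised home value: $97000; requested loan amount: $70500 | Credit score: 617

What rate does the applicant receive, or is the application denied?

Denied

Credit score 617 < 698 (below minimum)
Liquid reserves cover 7,540/725 = 10.4 months — ≥ 6 required
LTV = 70,500/97,000 = 72.7% ≤ 75%
Total monthly debts = (2,100 + 205 + 725 + 610) = 3,640. DTI = 3,640/10,500 = 34.7% ≤ 36%
Not all requirements met → denied.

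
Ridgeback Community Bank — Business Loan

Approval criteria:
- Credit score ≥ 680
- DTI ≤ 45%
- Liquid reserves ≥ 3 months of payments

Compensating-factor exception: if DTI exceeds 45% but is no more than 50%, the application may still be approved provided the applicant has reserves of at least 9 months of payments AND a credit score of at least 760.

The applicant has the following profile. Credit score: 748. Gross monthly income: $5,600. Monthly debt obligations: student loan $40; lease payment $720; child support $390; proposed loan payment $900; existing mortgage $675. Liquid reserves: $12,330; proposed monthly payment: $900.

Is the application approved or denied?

Denied

Credit score 748 ≥ 680 (meets base)
Total debts = (40 + 720 + 390 + 900 + 675) = 2,725. DTI = 2,725/5,600 = 48.7% > 45% — standard DTI limit exceeded.
Reserves = 12,330/900 = 13.7 months ≥ 3
DTI 48.7% is within the 45%–50% exception band; checking compensating factors.
Reserves 13.7 ≥ 9 months; credit score 748 < 760.
Compensating-factor requirement not fully met.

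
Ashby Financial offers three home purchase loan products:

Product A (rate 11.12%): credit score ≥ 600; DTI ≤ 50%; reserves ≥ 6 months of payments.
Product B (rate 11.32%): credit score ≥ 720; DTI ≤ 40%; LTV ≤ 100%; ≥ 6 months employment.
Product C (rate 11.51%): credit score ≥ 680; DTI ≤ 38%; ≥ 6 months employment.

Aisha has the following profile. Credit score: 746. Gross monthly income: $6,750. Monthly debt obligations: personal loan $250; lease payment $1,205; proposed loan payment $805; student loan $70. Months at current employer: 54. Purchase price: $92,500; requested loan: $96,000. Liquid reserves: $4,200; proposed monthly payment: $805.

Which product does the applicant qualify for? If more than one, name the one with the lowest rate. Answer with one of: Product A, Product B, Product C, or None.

Product C

Total debts = (250 + 1,205 + 805 + 70) = 2,330; DTI = 2,330/6,750 = 34.5%.
LTV = 96,000/92,500 = 103.8%.
Reserves = 4,200/805 = 5.2 months.
Product A: score 746 ≥ 600; DTI 34.5% ≤ 50%; reserves 5.2 < 6 mo → does not qualify.
Product B: score 746 ≥ 720; DTI 34.5% ≤ 40%; LTV 103.8% > 100%; employment 54 ≥ 6 mo → does not qualify.
Product C: score 746 ≥ 680; DTI 34.5% ≤ 38%; employment 54 ≥ 6 mo → qualifies.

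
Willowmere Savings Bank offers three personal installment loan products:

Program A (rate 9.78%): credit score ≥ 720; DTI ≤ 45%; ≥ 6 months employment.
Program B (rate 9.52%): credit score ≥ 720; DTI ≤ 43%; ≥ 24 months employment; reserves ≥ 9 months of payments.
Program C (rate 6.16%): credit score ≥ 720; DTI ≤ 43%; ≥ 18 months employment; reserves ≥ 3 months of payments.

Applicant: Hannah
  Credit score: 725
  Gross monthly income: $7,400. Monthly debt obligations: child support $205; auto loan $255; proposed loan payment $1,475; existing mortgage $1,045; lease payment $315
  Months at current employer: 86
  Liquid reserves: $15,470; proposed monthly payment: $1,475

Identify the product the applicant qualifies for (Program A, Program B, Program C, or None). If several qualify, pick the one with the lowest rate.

Program A

Total debts = (205 + 255 + 1,475 + 1,045 + 315) = 3,295; DTI = 3,295/7,400 = 44.5%.
Reserves = 15,470/1,475 = 10.5 months.
Program A: score 725 ≥ 720; DTI 44.5% ≤ 45%; employment 86 ≥ 6 mo → qualifies.
Program B: score 725 ≥ 720; DTI 44.5% > 43%; employment 86 ≥ 24 mo; reserves 10.5 ≥ 9 mo → does not qualify.
Program C: score 725 ≥ 720; DTI 44.5% > 43%; employment 86 ≥ 18 mo; reserves 10.5 ≥ 3 mo → does not qualify.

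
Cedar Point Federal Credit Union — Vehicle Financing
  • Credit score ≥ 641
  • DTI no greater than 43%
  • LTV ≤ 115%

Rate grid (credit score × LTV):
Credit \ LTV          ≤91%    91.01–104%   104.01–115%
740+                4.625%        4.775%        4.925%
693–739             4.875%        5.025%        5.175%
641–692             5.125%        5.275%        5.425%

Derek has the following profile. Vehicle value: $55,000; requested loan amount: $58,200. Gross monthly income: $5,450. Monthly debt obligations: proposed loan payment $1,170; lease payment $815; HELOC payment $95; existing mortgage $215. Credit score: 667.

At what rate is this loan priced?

5.425%

Credit score 667 ≥ 641; Total monthly debts = (1,170 + 815 + 95 + 215) = 2,295. Debt-to-income = 2,295/5,450 = 42.1% — meets 43% limit
LTV: 58,200 ÷ 55,000 = 105.8%, within 115% cap
Score 667 is in the 641–692 band; LTV 105.8% is in the 104.01–115% band → 5.425%.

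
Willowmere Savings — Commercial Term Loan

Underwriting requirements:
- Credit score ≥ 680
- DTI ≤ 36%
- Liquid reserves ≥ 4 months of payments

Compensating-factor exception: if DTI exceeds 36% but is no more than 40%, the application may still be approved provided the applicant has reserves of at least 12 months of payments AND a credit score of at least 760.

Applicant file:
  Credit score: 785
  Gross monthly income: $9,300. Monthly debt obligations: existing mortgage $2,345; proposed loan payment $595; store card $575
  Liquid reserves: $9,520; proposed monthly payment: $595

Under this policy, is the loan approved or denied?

Approved

Credit score 785 ≥ 680 (meets base)
Total debts = (2,345 + 595 + 575) = 3,515. DTI: 3,515 ÷ 9,300 = 37.8%, over the 36% base limit.
Liquid reserves cover 9,520/595 = 16.0 months — ≥ 4 required
37.8% falls in the override range (36%–40%), so the compensating-factor test applies.
Reserves 16.0 ≥ 12 months; credit score 785 ≥ 760.
Both compensating conditions met → exception applies.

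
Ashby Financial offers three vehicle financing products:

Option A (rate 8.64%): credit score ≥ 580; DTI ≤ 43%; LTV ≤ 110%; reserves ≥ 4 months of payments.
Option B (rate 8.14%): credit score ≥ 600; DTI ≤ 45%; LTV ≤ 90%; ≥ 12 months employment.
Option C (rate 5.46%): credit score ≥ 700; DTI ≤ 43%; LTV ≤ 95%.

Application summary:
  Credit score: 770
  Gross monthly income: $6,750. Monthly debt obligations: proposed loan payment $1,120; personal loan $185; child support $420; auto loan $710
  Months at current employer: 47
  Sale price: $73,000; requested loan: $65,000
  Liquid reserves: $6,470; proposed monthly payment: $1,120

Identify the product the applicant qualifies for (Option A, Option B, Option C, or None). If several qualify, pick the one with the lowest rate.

Option C

Total debts = (1,120 + 185 + 420 + 710) = 2,435; DTI = 2,435/6,750 = 36.1%.
LTV = 65,000/73,000 = 89%.
Reserves = 6,470/1,120 = 5.8 months.
Option A: score 770 ≥ 580; DTI 36.1% ≤ 43%; LTV 89% ≤ 110%; reserves 5.8 ≥ 4 mo → qualifies.
Option B: score 770 ≥ 600; DTI 36.1% ≤ 45%; LTV 89% ≤ 90%; employment 47 ≥ 12 mo → qualifies.
Option C: score 770 ≥ 700; DTI 36.1% ≤ 43%; LTV 89% ≤ 95% → qualifies.
Qualifying: Option A, Option B, Option C. Lowest rate is 5.46% → Option C.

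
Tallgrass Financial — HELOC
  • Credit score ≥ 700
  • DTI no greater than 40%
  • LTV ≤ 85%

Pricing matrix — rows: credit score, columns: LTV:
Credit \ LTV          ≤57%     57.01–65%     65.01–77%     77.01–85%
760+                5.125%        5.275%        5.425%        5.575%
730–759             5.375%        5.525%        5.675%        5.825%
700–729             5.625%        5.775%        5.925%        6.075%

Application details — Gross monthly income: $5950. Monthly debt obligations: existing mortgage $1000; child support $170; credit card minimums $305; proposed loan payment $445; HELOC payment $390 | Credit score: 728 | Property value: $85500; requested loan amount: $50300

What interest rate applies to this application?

5.775%

Credit score 728 ≥ 700; Total monthly debts = (1,000 + 170 + 305 + 445 + 390) = 2,310. DTI: 2,310 ÷ 5,950 = 38.8%, within the 40% cap
LTV = 50,300/85,500 = 58.8% ≤ 85%
Score 728 is in the 700–729 band; LTV 58.8% is in the 57.01–65% band → 5.775%.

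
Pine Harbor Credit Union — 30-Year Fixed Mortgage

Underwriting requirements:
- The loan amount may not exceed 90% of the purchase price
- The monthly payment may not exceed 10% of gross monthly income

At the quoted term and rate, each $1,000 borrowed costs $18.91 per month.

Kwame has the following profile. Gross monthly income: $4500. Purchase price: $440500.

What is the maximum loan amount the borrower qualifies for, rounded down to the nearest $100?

$23,700

Payment cap: 10% × $4,500 = $450/month.
At $18.91 per $1,000, that supports 450/18.91 × 1,000 ≈ $23,796 → $23,700.
LTV cap: 90% × $440,500 = $396,450 → $396,400.
Binding constraint: payment-to-income.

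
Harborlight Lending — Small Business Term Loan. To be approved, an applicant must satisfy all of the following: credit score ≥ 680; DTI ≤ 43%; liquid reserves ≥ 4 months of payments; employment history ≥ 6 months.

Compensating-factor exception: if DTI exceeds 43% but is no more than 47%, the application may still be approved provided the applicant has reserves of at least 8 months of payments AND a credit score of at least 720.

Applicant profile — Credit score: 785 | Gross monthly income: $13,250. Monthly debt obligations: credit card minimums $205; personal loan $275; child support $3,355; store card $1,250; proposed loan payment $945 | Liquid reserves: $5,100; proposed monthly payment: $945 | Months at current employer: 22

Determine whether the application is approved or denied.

Credit score 785 ≥ 680 (meets base)
Total debts = (205 + 275 + 3,355 + 1,250 + 945) = 6,030. DTI = 6,030/13,250 = 45.5% > 43% — standard DTI limit exceeded.
Reserves = 5,100/945 = 5.4 months ≥ 4
Employment 22 ≥ 6 months
DTI 45.5% is within the 43%–47% exception band; checking compensating factors.
Override check — reserves: 5.4 mo (short of 8); score: 785 (ok).
Override conditions not both satisfied; exception does not apply.

Denied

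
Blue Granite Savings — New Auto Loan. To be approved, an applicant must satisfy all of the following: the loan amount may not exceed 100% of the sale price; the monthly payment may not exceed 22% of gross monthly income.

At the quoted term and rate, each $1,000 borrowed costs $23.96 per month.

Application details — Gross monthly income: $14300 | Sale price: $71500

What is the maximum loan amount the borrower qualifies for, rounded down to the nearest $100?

$71,500

Payment cap: 22% × $14,300 = $3,146/month.
At $23.96 per $1,000, that supports 3,146/23.96 × 1,000 ≈ $131,302 → $131,300.
LTV cap: 100% × $71,500 = $71,500 → $71,500.
Binding constraint: loan-to-value.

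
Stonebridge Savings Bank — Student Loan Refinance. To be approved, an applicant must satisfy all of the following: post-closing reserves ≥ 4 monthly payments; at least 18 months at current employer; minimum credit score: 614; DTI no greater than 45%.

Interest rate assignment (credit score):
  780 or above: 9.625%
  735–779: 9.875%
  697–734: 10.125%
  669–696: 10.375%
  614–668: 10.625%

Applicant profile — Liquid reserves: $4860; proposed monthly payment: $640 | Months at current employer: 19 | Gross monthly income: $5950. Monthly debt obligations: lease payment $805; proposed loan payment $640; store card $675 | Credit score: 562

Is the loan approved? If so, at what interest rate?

Denied

Credit score 562 < 614 (below minimum)
Employment 19 ≥ 18 months
Liquid reserves cover 4,860/640 = 7.6 months — ≥ 4 required
Total monthly debts = (805 + 640 + 675) = 2,120. DTI: 2,120 ÷ 5,950 = 35.6%, within the 45% cap
Not all requirements met → denied.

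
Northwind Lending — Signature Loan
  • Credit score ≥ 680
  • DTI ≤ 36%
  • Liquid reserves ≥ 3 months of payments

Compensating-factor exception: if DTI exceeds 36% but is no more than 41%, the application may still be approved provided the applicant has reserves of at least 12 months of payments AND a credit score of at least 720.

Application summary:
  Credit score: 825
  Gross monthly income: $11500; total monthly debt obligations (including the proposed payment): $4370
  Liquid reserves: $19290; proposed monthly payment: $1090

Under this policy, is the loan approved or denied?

Credit score 825 ≥ 680 (meets base)
DTI = 4,370/11,500 = 38% > 36% — standard DTI limit exceeded.
Reserves: 19,290 ÷ 1,090 = 17.7 months (meets 3-month minimum)
38% falls in the override range (36%–41%), so the compensating-factor test applies.
Override check — reserves: 17.7 mo (ok); score: 825 (ok).
Both compensating conditions met → exception applies.

Approved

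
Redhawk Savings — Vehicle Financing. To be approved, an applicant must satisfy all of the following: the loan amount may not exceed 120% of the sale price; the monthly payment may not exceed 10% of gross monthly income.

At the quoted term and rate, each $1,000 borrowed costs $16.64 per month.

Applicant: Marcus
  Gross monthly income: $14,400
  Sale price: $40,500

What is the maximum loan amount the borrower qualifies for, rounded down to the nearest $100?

Payment cap: 10% × $14,400 = $1,440/month.
At $16.64 per $1,000, that supports 1,440/16.64 × 1,000 ≈ $86,538 → $86,500.
LTV cap: 120% × $40,500 = $48,600 → $48,600.
Binding constraint: loan-to-value.

$48,600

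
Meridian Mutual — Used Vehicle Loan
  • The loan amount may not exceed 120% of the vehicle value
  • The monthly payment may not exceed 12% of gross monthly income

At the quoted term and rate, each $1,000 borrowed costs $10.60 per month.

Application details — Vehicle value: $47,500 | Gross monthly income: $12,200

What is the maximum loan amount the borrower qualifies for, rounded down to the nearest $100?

Payment cap: 12% × $12,200 = $1,464/month.
At $10.60 per $1,000, that supports 1,464/10.60 × 1,000 ≈ $138,113 → $138,100.
LTV cap: 120% × $47,500 = $57,000 → $57,000.
Binding constraint: loan-to-value.

$57,000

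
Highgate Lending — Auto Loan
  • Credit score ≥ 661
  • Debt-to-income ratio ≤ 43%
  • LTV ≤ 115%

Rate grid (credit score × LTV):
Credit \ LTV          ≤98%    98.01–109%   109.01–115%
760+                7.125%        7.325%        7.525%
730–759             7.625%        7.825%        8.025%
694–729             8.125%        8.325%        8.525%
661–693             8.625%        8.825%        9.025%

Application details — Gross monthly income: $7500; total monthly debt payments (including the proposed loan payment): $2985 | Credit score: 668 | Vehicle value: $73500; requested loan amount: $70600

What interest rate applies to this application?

8.625%

Credit score 668 ≥ 661; DTI: 2,985 ÷ 7,500 = 39.8%, within the 43% cap
Loan-to-value = 70,600/73,500 = 96.1% — pass (115% max)
Credit 668 → row 661–693; LTV 96.1% → column ≤98%. Grid cell → 8.625%.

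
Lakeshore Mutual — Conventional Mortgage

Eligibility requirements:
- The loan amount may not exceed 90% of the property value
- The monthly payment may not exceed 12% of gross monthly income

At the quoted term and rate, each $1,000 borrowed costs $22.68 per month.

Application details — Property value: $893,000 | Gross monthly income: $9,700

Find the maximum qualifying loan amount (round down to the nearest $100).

Payment cap: 12% × $9,700 = $1,164/month.
At $22.68 per $1,000, that supports 1,164/22.68 × 1,000 ≈ $51,322 → $51,300.
LTV cap: 90% × $893,000 = $803,700 → $803,700.
Binding constraint: payment-to-income.

$51,300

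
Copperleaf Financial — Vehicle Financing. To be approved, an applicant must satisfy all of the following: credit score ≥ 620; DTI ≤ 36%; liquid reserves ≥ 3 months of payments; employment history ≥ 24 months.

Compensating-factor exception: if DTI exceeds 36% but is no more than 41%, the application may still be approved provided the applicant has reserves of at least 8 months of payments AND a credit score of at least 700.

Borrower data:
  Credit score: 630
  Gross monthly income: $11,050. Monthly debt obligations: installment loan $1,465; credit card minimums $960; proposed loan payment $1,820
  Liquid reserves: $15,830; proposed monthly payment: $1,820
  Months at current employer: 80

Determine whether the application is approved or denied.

Credit score 630 ≥ 620 (meets base)
Total debts = (1,465 + 960 + 1,820) = 4,245. DTI: 4,245 ÷ 11,050 = 38.4%, over the 36% base limit.
Reserves = 15,830/1,820 = 8.7 months ≥ 3
Employment 80 ≥ 24 months
DTI 38.4% is within the 36%–41% exception band; checking compensating factors.
Reserves 8.7 ≥ 8 months; credit score 630 < 700.
Compensating-factor requirement not fully met.

Denied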